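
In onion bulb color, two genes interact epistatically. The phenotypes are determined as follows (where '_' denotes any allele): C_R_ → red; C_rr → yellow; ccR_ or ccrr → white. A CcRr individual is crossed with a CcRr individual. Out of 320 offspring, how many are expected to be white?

Cross: CcRr × CcRr — consider each gene separately:
C gene: Cc × Cc → 1 CC, 2 Cc, 1 cc → 3 C_ : 1 cc (out of 4)
R gene: Rr × Rr → 1 RR, 2 Rr, 1 rr → 3 R_ : 1 rr (out of 4)
Genotype classes (out of 4 × 4 = 16): C_R_ = 3×3 = 9; C_rr = 3×1 = 3; ccR_ = 1×3 = 3; ccrr = 1×1 = 1
Apply the phenotype rules: C_R_ (9) → red; C_rr (3) → yellow; ccR_ (3) + ccrr (1) → white
Phenotype counts (out of 16): 9 red, 3 yellow, 4 white
white: 4 out of 16 → fraction 1/4
Expected count = 1/4 × 320 = 80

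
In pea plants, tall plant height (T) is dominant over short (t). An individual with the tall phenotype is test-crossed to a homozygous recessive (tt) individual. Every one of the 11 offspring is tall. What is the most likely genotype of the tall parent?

Test cross: ? × tt
All offspring are tall.
If the unknown parent were heterozygous (Tt), about half of 11 offspring would be short; none are. The unknown parent is most likely homozygous dominant (TT).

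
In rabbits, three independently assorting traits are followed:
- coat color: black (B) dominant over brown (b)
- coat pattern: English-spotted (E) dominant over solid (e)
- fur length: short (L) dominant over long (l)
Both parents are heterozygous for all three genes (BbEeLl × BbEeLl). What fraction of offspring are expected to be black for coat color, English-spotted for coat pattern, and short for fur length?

Trihybrid cross: BbEeLl × BbEeLl
Each trait segregates independently with a 3:1 phenotypic ratio, so each gene contributes 3/4 (dominant) or 1/4 (recessive).
Target: black (coat color), English-spotted (coat pattern), short (fur length)
Probability = product of independent per-trait probabilities
= 3/4 × 3/4 × 3/4 = 27/64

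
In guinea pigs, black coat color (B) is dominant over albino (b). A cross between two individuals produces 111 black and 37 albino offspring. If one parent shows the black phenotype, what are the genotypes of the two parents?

Observed offspring: 111 black, 37 albino
The observed ratio simplifies to 3:1. Albino (bb) offspring appear, so each parent must contribute one b allele. The parent stated to show black carries B, so it is Bb. The other parent is then either Bb or bb: Bb × bb would give a 1:1 split, whereas Bb × Bb gives 3:1 — matching the data. So both parents are heterozygous (Bb × Bb).
Parent genotypes: Bb × Bb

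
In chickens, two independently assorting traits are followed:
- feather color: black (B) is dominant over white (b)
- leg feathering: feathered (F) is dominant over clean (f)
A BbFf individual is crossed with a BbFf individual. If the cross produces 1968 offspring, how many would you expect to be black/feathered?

Dihybrid cross BbFf × BbFf — consider each gene separately:
feather color: Bb × Bb → 1 BB, 2 Bb, 1 bb → 3 B_ : 1 bb (out of 4)
leg feathering: Ff × Ff → 1 FF, 2 Ff, 1 ff → 3 F_ : 1 ff (out of 4)
Combine (counts out of 4 × 4 = 16): black/feathered (B_F_) = 3×3 = 9; black/clean (B_ff) = 3×1 = 3; white/feathered (bbF_) = 1×3 = 3; white/clean (bbff) = 1×1 = 1
Phenotype counts (out of 16): 9 black/feathered, 3 black/clean, 3 white/feathered, 1 white/clean
black/feathered: 9 out of 16 → fraction 9/16
Expected count = 9/16 × 1968 = 1107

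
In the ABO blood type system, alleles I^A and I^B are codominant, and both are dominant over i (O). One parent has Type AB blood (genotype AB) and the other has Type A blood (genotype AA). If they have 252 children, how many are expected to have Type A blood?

Cross: AB × AA
Possible offspring genotypes: 2 AA, 2 AB
Blood type counts: 2 Type A, 2 Type AB
Probability of Type A: 2/4 = 1/2
Expected count = 1/2 × 252 = 126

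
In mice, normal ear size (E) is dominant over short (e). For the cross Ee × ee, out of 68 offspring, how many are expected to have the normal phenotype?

Punnett square for Ee × ee:
Offspring genotypes: 2 Ee, 2 ee
Total offspring: 4
Count with target: 2
Probability: 2/4 = 1/2
Expected count = 1/2 × 68 = 34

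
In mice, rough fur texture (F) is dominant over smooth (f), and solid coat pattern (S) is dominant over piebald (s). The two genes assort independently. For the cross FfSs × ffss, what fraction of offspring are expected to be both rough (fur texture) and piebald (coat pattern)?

Dihybrid cross FfSs × ffss — consider each gene separately:
fur texture: Ff × ff → 2 Ff, 2 ff → 2 F_ : 2 ff (out of 4)
coat pattern: Ss × ss → 2 Ss, 2 ss → 2 S_ : 2 ss (out of 4)
Looking for: rough (F_) and piebald (ss)
P(rough) = 2/4, P(piebald) = 2/4
P(both) = 2/4 × 2/4 = 4/16 = 1/4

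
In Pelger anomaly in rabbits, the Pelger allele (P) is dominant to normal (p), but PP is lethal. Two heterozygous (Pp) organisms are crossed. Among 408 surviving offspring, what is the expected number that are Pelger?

Cross: Pp × Pp
Punnett square offspring (before lethality): 1 PP, 2 Pp, 1 pp
The PP genotype is lethal (embryos die); surviving offspring: 2 Pp, 1 pp
Pelger: 2 out of 3 → fraction 2/3
Expected count = 2/3 × 408 = 272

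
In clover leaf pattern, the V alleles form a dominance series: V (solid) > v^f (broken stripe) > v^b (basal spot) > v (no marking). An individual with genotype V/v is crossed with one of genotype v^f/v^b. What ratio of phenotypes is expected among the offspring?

Cross: V/v × v^f/v^b
Allele dominance: V > v^f > v^b > v
Offspring genotypes: 1 V/v^f, 1 V/v^b, 1 v^f/v, 1 v^b/v
Phenotype counts: 2 solid, 1 broken stripe, 1 basal spot
Ratio: 2 solid : 1 broken stripe : 1 basal spot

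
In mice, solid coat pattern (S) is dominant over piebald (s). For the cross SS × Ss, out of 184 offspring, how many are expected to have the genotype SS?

Punnett square for SS × Ss:
Offspring genotypes: 2 SS, 2 Ss
Total offspring: 4
Count with target: 2
Probability: 2/4 = 1/2
Expected count = 1/2 × 184 = 92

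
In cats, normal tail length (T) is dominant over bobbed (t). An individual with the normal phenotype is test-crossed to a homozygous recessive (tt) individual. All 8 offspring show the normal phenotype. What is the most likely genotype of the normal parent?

Test cross: ? × tt
All offspring are normal.
If the unknown parent were heterozygous (Tt), about half of 8 offspring would be bobbed; none are. The unknown parent is most likely homozygous dominant (TT).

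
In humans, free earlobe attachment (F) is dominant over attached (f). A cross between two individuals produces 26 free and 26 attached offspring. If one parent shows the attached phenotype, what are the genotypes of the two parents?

Observed offspring: 26 free, 26 attached
The observed ratio simplifies to 1:1. One parent shows attached, so its genotype must be ff. A 1:1 offspring split requires the other parent to be heterozygous (Ff).
Parent genotypes: ff × Ff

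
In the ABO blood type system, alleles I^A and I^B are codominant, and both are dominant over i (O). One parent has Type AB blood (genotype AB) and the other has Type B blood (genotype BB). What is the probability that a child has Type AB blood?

Cross: AB × BB
Possible offspring genotypes: 2 AB, 2 BB
Blood type counts: 2 Type AB, 2 Type B
Probability of Type AB: 2/4 = 1/2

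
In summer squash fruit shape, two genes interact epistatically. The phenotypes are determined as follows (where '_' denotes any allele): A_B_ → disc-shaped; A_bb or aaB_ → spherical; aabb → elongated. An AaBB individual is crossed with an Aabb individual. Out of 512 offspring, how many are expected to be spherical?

Cross: AaBB × Aabb — consider each gene separately:
A gene: Aa × Aa → 1 AA, 2 Aa, 1 aa → 3 A_ : 1 aa (out of 4)
B gene: BB × bb → 4 Bb → 4 B_ (out of 4)
Genotype classes (out of 4 × 4 = 16): A_B_ = 3×4 = 12; aaB_ = 1×4 = 4
Apply the phenotype rules: A_B_ (12) → disc-shaped; aaB_ (4) → spherical
Phenotype counts (out of 16): 12 disc-shaped, 4 spherical
spherical: 4 out of 16 → fraction 1/4
Expected count = 1/4 × 512 = 128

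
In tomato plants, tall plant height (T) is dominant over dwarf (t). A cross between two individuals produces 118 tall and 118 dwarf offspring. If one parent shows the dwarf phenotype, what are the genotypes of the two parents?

Observed offspring: 118 tall, 118 dwarf
The observed ratio simplifies to 1:1. One parent shows dwarf, so its genotype must be tt. A 1:1 offspring split requires the other parent to be heterozygous (Tt).
Parent genotypes: tt × Tt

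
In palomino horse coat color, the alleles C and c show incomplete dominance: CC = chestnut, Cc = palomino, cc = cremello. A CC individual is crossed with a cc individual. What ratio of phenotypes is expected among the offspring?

Punnett square for CC × cc:
Offspring genotypes: 4 Cc
Phenotype counts: 4 palomino
Ratio: all palomino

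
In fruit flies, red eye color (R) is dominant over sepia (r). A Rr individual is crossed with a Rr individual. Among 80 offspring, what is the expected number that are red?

Punnett square for Rr × Rr:
Offspring genotypes: 1 RR, 2 Rr, 1 rr
red: 3, sepia: 1
red: 3 out of 4 → fraction 3/4
Expected count = 3/4 × 80 = 60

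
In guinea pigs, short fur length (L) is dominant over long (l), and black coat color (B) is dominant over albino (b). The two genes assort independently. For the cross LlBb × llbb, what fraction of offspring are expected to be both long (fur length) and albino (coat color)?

Dihybrid cross LlBb × llbb — consider each gene separately:
fur length: Ll × ll → 2 Ll, 2 ll → 2 L_ : 2 ll (out of 4)
coat color: Bb × bb → 2 Bb, 2 bb → 2 B_ : 2 bb (out of 4)
Looking for: long (ll) and albino (bb)
P(long) = 2/4, P(albino) = 2/4
P(both) = 2/4 × 2/4 = 4/16 = 1/4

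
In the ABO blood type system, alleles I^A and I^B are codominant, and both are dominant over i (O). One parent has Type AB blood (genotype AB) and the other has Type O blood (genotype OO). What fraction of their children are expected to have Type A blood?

Cross: AB × OO
Possible offspring genotypes: 2 AO, 2 BO
Blood type counts: 2 Type A, 2 Type B
Probability of Type A: 2/4 = 1/2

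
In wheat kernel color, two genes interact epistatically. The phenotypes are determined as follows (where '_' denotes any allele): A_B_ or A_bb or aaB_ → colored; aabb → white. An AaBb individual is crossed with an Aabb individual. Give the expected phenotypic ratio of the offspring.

Cross: AaBb × Aabb — consider each gene separately:
A gene: Aa × Aa → 1 AA, 2 Aa, 1 aa → 3 A_ : 1 aa (out of 4)
B gene: Bb × bb → 2 Bb, 2 bb → 2 B_ : 2 bb (out of 4)
Genotype classes (out of 4 × 4 = 16): A_B_ = 3×2 = 6; A_bb = 3×2 = 6; aaB_ = 1×2 = 2; aabb = 1×2 = 2
Apply the phenotype rules: A_B_ (6) + A_bb (6) + aaB_ (2) → colored; aabb (2) → white
Phenotype counts (out of 16): 14 colored, 2 white
Ratio: 7 colored : 1 white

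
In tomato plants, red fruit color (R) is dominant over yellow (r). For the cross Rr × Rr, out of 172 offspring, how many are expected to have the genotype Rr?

Punnett square for Rr × Rr:
Offspring genotypes: 1 RR, 2 Rr, 1 rr
Total offspring: 4
Count with target: 2
Probability: 2/4 = 1/2
Expected count = 1/2 × 172 = 86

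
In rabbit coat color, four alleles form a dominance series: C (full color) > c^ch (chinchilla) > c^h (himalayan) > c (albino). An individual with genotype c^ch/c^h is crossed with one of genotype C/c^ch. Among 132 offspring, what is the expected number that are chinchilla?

Cross: c^ch/c^h × C/c^ch
Allele dominance: C > c^ch > c^h > c
Offspring genotypes: 1 C/c^ch, 1 c^ch/c^ch, 1 C/c^h, 1 c^ch/c^h
Phenotype counts: 2 full color, 2 chinchilla
chinchilla: 2 out of 4 → fraction 1/2
Expected count = 1/2 × 132 = 66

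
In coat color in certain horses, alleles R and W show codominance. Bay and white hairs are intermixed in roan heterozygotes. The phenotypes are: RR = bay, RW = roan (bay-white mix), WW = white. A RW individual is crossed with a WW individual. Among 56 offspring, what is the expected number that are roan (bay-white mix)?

Punnett square for RW × WW:
Offspring genotypes: 2 RW, 2 WW
Phenotype counts: 2 roan (bay-white mix), 2 white
roan (bay-white mix): 2 out of 4 → fraction 1/2
Expected count = 1/2 × 56 = 28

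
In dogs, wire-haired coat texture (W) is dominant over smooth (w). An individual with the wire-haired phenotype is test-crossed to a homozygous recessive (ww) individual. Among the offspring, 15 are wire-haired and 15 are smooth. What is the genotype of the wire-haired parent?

Test cross: ? × ww
Offspring: 15 wire-haired, 15 smooth — approximately 1:1.
A 1:1 ratio in a test cross indicates the unknown parent is heterozygous (Ww).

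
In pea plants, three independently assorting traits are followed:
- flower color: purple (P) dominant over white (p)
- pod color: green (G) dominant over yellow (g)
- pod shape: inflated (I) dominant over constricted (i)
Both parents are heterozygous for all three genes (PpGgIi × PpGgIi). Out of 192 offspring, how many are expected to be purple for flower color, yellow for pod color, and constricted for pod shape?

Trihybrid cross: PpGgIi × PpGgIi
Each trait segregates independently with a 3:1 phenotypic ratio, so each gene contributes 3/4 (dominant) or 1/4 (recessive).
Target: purple (flower color), yellow (pod color), constricted (pod shape)
Probability = product of independent per-trait probabilities
= 3/4 × 1/4 × 1/4 = 3/64
Expected count = 3/64 × 192 = 9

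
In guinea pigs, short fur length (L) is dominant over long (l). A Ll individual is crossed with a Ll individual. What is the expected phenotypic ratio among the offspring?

Punnett square for Ll × Ll:
Offspring genotypes: 1 LL, 2 Ll, 1 ll
short: 3, long: 1
Ratio: 3:1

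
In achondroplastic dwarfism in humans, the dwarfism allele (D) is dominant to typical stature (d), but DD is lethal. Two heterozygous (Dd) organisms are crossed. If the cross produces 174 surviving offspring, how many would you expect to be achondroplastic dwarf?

Cross: Dd × Dd
Punnett square offspring (before lethality): 1 DD, 2 Dd, 1 dd
The DD genotype is lethal (embryos die); surviving offspring: 2 Dd, 1 dd
achondroplastic dwarf: 2 out of 3 → fraction 2/3
Expected count = 2/3 × 174 = 116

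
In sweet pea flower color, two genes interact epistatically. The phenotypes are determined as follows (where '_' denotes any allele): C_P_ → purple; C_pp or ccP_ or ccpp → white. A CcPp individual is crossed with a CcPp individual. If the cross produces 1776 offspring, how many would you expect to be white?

Cross: CcPp × CcPp — consider each gene separately:
C gene: Cc × Cc → 1 CC, 2 Cc, 1 cc → 3 C_ : 1 cc (out of 4)
P gene: Pp × Pp → 1 PP, 2 Pp, 1 pp → 3 P_ : 1 pp (out of 4)
Genotype classes (out of 4 × 4 = 16): C_P_ = 3×3 = 9; C_pp = 3×1 = 3; ccP_ = 1×3 = 3; ccpp = 1×1 = 1
Apply the phenotype rules: C_P_ (9) → purple; C_pp (3) + ccP_ (3) + ccpp (1) → white
Phenotype counts (out of 16): 9 purple, 7 white
white: 7 out of 16 → fraction 7/16
Expected count = 7/16 × 1776 = 777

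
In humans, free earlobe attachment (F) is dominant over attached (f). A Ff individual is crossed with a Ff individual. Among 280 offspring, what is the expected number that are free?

Punnett square for Ff × Ff:
Offspring genotypes: 1 FF, 2 Ff, 1 ff
free: 3, attached: 1
free: 3 out of 4 → fraction 3/4
Expected count = 3/4 × 280 = 210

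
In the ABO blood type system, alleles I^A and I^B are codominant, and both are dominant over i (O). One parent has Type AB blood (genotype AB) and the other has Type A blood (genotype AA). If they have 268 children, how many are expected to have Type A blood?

Cross: AB × AA
Possible offspring genotypes: 2 AA, 2 AB
Blood type counts: 2 Type A, 2 Type AB
Probability of Type A: 2/4 = 1/2
Expected count = 1/2 × 268 = 134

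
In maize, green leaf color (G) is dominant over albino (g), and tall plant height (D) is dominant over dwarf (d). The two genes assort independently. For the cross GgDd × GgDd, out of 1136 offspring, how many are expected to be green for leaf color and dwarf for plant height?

Dihybrid cross GgDd × GgDd — consider each gene separately:
leaf color: Gg × Gg → 1 GG, 2 Gg, 1 gg → 3 G_ : 1 gg (out of 4)
plant height: Dd × Dd → 1 DD, 2 Dd, 1 dd → 3 D_ : 1 dd (out of 4)
Looking for: green (G_) and dwarf (dd)
P(green) = 3/4, P(dwarf) = 1/4
P(both) = 3/4 × 1/4 = 3/16
Expected count = 3/16 × 1136 = 213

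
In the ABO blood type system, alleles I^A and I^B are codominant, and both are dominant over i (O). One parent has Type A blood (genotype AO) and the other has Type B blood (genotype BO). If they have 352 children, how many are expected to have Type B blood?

Cross: AO × BO
Possible offspring genotypes: 1 AB, 1 AO, 1 BO, 1 OO
Blood type counts: 1 Type AB, 1 Type A, 1 Type B, 1 Type O
Probability of Type B: 1/4
Expected count = 1/4 × 352 = 88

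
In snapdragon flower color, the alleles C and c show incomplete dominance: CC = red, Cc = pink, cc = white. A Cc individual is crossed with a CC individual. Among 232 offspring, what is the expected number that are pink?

Punnett square for Cc × CC:
Offspring genotypes: 2 CC, 2 Cc
Phenotype counts: 2 red, 2 pink
pink: 2 out of 4 → fraction 1/2
Expected count = 1/2 × 232 = 116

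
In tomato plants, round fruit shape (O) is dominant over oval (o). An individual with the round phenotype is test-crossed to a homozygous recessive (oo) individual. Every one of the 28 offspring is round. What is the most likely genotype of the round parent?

Test cross: ? × oo
All offspring are round.
If the unknown parent were heterozygous (Oo), about half of 28 offspring would be oval; none are. The unknown parent is most likely homozygous dominant (OO).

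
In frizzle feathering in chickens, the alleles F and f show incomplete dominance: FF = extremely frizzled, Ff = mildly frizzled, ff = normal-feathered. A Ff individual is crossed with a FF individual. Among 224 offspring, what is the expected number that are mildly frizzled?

Punnett square for Ff × FF:
Offspring genotypes: 2 FF, 2 Ff
Phenotype counts: 2 extremely frizzled, 2 mildly frizzled
mildly frizzled: 2 out of 4 → fraction 1/2
Expected count = 1/2 × 224 = 112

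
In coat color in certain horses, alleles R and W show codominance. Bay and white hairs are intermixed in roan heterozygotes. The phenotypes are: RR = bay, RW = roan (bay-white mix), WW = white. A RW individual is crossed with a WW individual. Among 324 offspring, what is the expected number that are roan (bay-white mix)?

Punnett square for RW × WW:
Offspring genotypes: 2 RW, 2 WW
Phenotype counts: 2 roan (bay-white mix), 2 white
roan (bay-white mix): 2 out of 4 → fraction 1/2
Expected count = 1/2 × 324 = 162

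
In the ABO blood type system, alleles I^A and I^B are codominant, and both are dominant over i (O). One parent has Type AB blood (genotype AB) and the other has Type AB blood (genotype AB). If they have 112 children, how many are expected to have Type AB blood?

Cross: AB × AB
Possible offspring genotypes: 1 AA, 2 AB, 1 BB
Blood type counts: 1 Type A, 2 Type AB, 1 Type B
Probability of Type AB: 2/4 = 1/2
Expected count = 1/2 × 112 = 56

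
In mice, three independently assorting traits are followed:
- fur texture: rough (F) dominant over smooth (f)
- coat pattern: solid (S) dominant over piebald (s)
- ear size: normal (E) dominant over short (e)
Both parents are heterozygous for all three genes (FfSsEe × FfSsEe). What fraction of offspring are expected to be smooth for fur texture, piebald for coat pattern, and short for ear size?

Trihybrid cross: FfSsEe × FfSsEe
Each trait segregates independently with a 3:1 phenotypic ratio, so each gene contributes 3/4 (dominant) or 1/4 (recessive).
Target: smooth (fur texture), piebald (coat pattern), short (ear size)
Probability = product of independent per-trait probabilities
= 1/4 × 1/4 × 1/4 = 1/64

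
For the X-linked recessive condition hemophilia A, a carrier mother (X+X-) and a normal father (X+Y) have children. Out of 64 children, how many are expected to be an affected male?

Cross: X+X- × X+Y
Offspring: 1 X+X+, 1 X+Y, 1 X+X-, 1 X-Y
Probability of an affected male: 1/4
Expected count = 1/4 × 64 = 16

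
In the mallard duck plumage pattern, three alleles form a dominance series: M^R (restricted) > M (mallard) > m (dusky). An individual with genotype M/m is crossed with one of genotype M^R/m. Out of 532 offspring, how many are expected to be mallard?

Cross: M/m × M^R/m
Allele dominance: M^R > M > m
Offspring genotypes: 1 M^R/M, 1 M/m, 1 M^R/m, 1 m/m
Phenotype counts: 2 restricted, 1 mallard, 1 dusky
mallard: 1 out of 4 → fraction 1/4
Expected count = 1/4 × 532 = 133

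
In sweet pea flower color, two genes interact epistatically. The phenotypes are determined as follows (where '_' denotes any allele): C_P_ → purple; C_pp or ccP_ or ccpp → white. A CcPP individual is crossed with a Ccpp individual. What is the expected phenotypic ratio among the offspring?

Cross: CcPP × Ccpp — consider each gene separately:
C gene: Cc × Cc → 1 CC, 2 Cc, 1 cc → 3 C_ : 1 cc (out of 4)
P gene: PP × pp → 4 Pp → 4 P_ (out of 4)
Genotype classes (out of 4 × 4 = 16): C_P_ = 3×4 = 12; ccP_ = 1×4 = 4
Apply the phenotype rules: C_P_ (12) → purple; ccP_ (4) → white
Phenotype counts (out of 16): 12 purple, 4 white
Ratio: 3 purple : 1 white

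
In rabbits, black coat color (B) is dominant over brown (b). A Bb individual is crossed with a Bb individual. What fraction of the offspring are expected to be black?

Punnett square for Bb × Bb:
Offspring genotypes: 1 BB, 2 Bb, 1 bb
black: 3, brown: 1
black: 3 out of 4
Probability: 3/4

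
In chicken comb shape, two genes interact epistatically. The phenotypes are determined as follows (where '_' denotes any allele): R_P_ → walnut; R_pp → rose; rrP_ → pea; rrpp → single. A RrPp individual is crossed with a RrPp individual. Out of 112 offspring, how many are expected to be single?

Cross: RrPp × RrPp — consider each gene separately:
R gene: Rr × Rr → 1 RR, 2 Rr, 1 rr → 3 R_ : 1 rr (out of 4)
P gene: Pp × Pp → 1 PP, 2 Pp, 1 pp → 3 P_ : 1 pp (out of 4)
Genotype classes (out of 4 × 4 = 16): R_P_ = 3×3 = 9; R_pp = 3×1 = 3; rrP_ = 1×3 = 3; rrpp = 1×1 = 1
Apply the phenotype rules: R_P_ (9) → walnut; R_pp (3) → rose; rrP_ (3) → pea; rrpp (1) → single
Phenotype counts (out of 16): 9 walnut, 3 rose, 3 pea, 1 single
single: 1 out of 16 → fraction 1/16
Expected count = 1/16 × 112 = 7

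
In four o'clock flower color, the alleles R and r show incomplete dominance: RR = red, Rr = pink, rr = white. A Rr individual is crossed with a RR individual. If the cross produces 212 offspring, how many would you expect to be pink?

Punnett square for Rr × RR:
Offspring genotypes: 2 RR, 2 Rr
Phenotype counts: 2 red, 2 pink
pink: 2 out of 4 → fraction 1/2
Expected count = 1/2 × 212 = 106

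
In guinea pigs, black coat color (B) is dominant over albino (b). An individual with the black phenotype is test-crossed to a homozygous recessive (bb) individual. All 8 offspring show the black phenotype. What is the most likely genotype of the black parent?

Test cross: ? × bb
All offspring are black.
If the unknown parent were heterozygous (Bb), about half of 8 offspring would be albino; none are. The unknown parent is most likely homozygous dominant (BB).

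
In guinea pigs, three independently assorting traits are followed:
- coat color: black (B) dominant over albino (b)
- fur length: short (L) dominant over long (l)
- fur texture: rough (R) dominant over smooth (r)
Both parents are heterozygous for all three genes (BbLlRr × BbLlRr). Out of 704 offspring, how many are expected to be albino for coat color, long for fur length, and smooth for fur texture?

Trihybrid cross: BbLlRr × BbLlRr
Each trait segregates independently with a 3:1 phenotypic ratio, so each gene contributes 3/4 (dominant) or 1/4 (recessive).
Target: albino (coat color), long (fur length), smooth (fur texture)
Probability = product of independent per-trait probabilities
= 1/4 × 1/4 × 1/4 = 1/64
Expected count = 1/64 × 704 = 11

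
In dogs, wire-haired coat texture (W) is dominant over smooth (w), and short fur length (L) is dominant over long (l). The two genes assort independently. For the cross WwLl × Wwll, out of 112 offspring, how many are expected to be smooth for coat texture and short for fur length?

Dihybrid cross WwLl × Wwll — consider each gene separately:
coat texture: Ww × Ww → 1 WW, 2 Ww, 1 ww → 3 W_ : 1 ww (out of 4)
fur length: Ll × ll → 2 Ll, 2 ll → 2 L_ : 2 ll (out of 4)
Looking for: smooth (ww) and short (L_)
P(smooth) = 1/4, P(short) = 2/4
P(both) = 1/4 × 2/4 = 2/16 = 1/8
Expected count = 1/8 × 112 = 14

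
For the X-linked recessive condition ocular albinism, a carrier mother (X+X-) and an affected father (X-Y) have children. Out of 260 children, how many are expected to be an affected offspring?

Cross: X+X- × X-Y
Offspring: 1 X+X-, 1 X+Y, 1 X-X-, 1 X-Y
Probability of an affected offspring: 2/4 = 1/2
Expected count = 1/2 × 260 = 130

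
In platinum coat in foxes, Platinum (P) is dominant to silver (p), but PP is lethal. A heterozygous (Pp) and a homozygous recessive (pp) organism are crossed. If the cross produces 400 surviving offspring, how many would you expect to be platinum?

Cross: Pp × pp
Punnett square offspring (before lethality): 2 Pp, 2 pp
No PP offspring are produced in this cross.
platinum: 2 out of 4 → fraction 1/2
Expected count = 1/2 × 400 = 200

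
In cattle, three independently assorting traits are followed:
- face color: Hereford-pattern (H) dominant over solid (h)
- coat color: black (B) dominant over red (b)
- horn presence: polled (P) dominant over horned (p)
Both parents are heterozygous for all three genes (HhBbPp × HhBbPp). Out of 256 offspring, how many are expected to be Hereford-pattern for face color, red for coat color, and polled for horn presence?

Trihybrid cross: HhBbPp × HhBbPp
Each trait segregates independently with a 3:1 phenotypic ratio, so each gene contributes 3/4 (dominant) or 1/4 (recessive).
Target: Hereford-pattern (face color), red (coat color), polled (horn presence)
Probability = product of independent per-trait probabilities
= 3/4 × 1/4 × 3/4 = 9/64
Expected count = 9/64 × 256 = 36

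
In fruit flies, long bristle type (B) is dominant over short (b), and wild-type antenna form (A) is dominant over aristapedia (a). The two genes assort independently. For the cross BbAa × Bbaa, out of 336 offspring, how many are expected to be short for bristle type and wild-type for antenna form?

Dihybrid cross BbAa × Bbaa — consider each gene separately:
bristle type: Bb × Bb → 1 BB, 2 Bb, 1 bb → 3 B_ : 1 bb (out of 4)
antenna form: Aa × aa → 2 Aa, 2 aa → 2 A_ : 2 aa (out of 4)
Looking for: short (bb) and wild-type (A_)
P(short) = 1/4, P(wild-type) = 2/4
P(both) = 1/4 × 2/4 = 2/16 = 1/8
Expected count = 1/8 × 336 = 42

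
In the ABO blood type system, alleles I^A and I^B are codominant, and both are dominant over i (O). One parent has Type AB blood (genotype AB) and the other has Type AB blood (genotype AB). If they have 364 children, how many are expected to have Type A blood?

Cross: AB × AB
Possible offspring genotypes: 1 AA, 2 AB, 1 BB
Blood type counts: 1 Type A, 2 Type AB, 1 Type B
Probability of Type A: 1/4
Expected count = 1/4 × 364 = 91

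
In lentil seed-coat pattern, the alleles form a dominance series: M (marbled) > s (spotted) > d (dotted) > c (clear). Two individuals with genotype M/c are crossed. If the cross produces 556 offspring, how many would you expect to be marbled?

Cross: M/c × M/c
Allele dominance: M > s > d > c
Offspring genotypes: 1 M/M, 2 M/c, 1 c/c
Phenotype counts: 3 marbled, 1 clear
marbled: 3 out of 4 → fraction 3/4
Expected count = 3/4 × 556 = 417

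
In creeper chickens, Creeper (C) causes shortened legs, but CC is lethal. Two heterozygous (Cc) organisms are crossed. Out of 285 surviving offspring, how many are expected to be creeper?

Cross: Cc × Cc
Punnett square offspring (before lethality): 1 CC, 2 Cc, 1 cc
The CC genotype is lethal (embryos die); surviving offspring: 2 Cc, 1 cc
creeper: 2 out of 3 → fraction 2/3
Expected count = 2/3 × 285 = 190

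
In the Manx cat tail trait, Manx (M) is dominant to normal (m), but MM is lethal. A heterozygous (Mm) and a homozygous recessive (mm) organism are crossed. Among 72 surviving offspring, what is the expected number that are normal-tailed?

Cross: Mm × mm
Punnett square offspring (before lethality): 2 Mm, 2 mm
No MM offspring are produced in this cross.
normal-tailed: 2 out of 4 → fraction 1/2
Expected count = 1/2 × 72 = 36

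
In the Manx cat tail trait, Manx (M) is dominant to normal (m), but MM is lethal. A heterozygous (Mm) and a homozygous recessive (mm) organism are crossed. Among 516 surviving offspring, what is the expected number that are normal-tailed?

Cross: Mm × mm
Punnett square offspring (before lethality): 2 Mm, 2 mm
No MM offspring are produced in this cross.
normal-tailed: 2 out of 4 → fraction 1/2
Expected count = 1/2 × 516 = 258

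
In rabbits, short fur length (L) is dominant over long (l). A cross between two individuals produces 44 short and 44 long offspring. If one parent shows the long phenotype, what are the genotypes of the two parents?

Observed offspring: 44 short, 44 long
The observed ratio simplifies to 1:1. One parent shows long, so its genotype must be ll. A 1:1 offspring split requires the other parent to be heterozygous (Ll).
Parent genotypes: ll × Ll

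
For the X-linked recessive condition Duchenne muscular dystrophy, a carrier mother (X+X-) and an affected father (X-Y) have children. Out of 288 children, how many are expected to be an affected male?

Cross: X+X- × X-Y
Offspring: 1 X+X-, 1 X+Y, 1 X-X-, 1 X-Y
Probability of an affected male: 1/4
Expected count = 1/4 × 288 = 72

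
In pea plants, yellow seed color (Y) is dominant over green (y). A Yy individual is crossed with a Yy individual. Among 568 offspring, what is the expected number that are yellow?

Punnett square for Yy × Yy:
Offspring genotypes: 1 YY, 2 Yy, 1 yy
yellow: 3, green: 1
yellow: 3 out of 4 → fraction 3/4
Expected count = 3/4 × 568 = 426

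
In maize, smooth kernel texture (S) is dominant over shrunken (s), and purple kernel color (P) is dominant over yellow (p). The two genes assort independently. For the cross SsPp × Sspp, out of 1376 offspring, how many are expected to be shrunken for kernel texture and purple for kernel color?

Dihybrid cross SsPp × Sspp — consider each gene separately:
kernel texture: Ss × Ss → 1 SS, 2 Ss, 1 ss → 3 S_ : 1 ss (out of 4)
kernel color: Pp × pp → 2 Pp, 2 pp → 2 P_ : 2 pp (out of 4)
Looking for: shrunken (ss) and purple (P_)
P(shrunken) = 1/4, P(purple) = 2/4
P(both) = 1/4 × 2/4 = 2/16 = 1/8
Expected count = 1/8 × 1376 = 172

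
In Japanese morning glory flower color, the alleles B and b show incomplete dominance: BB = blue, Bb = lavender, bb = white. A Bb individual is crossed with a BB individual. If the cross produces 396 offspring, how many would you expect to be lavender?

Punnett square for Bb × BB:
Offspring genotypes: 2 BB, 2 Bb
Phenotype counts: 2 blue, 2 lavender
lavender: 2 out of 4 → fraction 1/2
Expected count = 1/2 × 396 = 198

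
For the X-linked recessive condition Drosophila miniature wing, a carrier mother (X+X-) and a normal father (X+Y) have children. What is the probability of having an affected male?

Cross: X+X- × X+Y
Offspring: 1 X+X+, 1 X+Y, 1 X+X-, 1 X-Y
Probability of an affected male: 1/4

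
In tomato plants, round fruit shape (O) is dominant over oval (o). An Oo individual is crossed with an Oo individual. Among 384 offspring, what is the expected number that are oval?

Punnett square for Oo × Oo:
Offspring genotypes: 1 OO, 2 Oo, 1 oo
round: 3, oval: 1
oval: 1 out of 4 → fraction 1/4
Expected count = 1/4 × 384 = 96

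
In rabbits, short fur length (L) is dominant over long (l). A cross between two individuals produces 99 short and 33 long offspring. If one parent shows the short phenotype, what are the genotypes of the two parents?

Observed offspring: 99 short, 33 long
The observed ratio simplifies to 3:1. Long (ll) offspring appear, so each parent must contribute one l allele. The parent stated to show short carries L, so it is Ll. The other parent is then either Ll or ll: Ll × ll would give a 1:1 split, whereas Ll × Ll gives 3:1 — matching the data. So both parents are heterozygous (Ll × Ll).
Parent genotypes: Ll × Ll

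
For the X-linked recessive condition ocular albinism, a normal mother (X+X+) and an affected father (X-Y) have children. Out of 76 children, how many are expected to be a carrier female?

Cross: X+X+ × X-Y
Offspring: 2 X+X-, 2 X+Y
Probability of a carrier female: 2/4 = 1/2
Expected count = 1/2 × 76 = 38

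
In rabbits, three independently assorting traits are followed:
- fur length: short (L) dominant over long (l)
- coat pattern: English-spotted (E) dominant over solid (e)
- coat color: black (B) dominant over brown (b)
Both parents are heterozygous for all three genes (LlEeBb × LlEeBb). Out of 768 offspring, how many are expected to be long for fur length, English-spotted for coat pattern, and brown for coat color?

Trihybrid cross: LlEeBb × LlEeBb
Each trait segregates independently with a 3:1 phenotypic ratio, so each gene contributes 3/4 (dominant) or 1/4 (recessive).
Target: long (fur length), English-spotted (coat pattern), brown (coat color)
Probability = product of independent per-trait probabilities
= 1/4 × 3/4 × 1/4 = 3/64
Expected count = 3/64 × 768 = 36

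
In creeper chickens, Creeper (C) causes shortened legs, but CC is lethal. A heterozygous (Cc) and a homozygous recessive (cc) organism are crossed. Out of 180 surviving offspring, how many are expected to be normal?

Cross: Cc × cc
Punnett square offspring (before lethality): 2 Cc, 2 cc
No CC offspring are produced in this cross.
normal: 2 out of 4 → fraction 1/2
Expected count = 1/2 × 180 = 90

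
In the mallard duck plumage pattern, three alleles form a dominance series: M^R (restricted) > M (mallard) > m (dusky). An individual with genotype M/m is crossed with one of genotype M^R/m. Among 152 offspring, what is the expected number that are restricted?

Cross: M/m × M^R/m
Allele dominance: M^R > M > m
Offspring genotypes: 1 M^R/M, 1 M/m, 1 M^R/m, 1 m/m
Phenotype counts: 2 restricted, 1 mallard, 1 dusky
restricted: 2 out of 4 → fraction 1/2
Expected count = 1/2 × 152 = 76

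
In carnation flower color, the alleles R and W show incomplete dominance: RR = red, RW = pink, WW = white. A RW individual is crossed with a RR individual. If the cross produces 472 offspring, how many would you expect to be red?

Punnett square for RW × RR:
Offspring genotypes: 2 RR, 2 RW
Phenotype counts: 2 red, 2 pink
red: 2 out of 4 → fraction 1/2
Expected count = 1/2 × 472 = 236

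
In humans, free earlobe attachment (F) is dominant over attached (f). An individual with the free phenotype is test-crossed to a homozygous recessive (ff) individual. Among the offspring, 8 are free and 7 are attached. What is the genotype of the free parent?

Test cross: ? × ff
Offspring: 8 free, 7 attached — approximately 1:1.
A 1:1 ratio in a test cross indicates the unknown parent is heterozygous (Ff).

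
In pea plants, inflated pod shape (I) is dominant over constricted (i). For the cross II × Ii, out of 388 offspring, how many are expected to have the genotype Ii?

Punnett square for II × Ii:
Offspring genotypes: 2 II, 2 Ii
Total offspring: 4
Count with target: 2
Probability: 2/4 = 1/2
Expected count = 1/2 × 388 = 194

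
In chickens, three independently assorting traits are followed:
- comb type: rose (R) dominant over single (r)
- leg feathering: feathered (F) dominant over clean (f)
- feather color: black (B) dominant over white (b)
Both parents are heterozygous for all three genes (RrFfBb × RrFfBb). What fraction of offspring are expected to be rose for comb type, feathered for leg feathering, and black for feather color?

Trihybrid cross: RrFfBb × RrFfBb
Each trait segregates independently with a 3:1 phenotypic ratio, so each gene contributes 3/4 (dominant) or 1/4 (recessive).
Target: rose (comb type), feathered (leg feathering), black (feather color)
Probability = product of independent per-trait probabilities
= 3/4 × 3/4 × 3/4 = 27/64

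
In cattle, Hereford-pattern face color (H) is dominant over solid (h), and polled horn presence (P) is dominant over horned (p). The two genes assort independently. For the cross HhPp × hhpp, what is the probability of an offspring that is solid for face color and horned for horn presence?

Dihybrid cross HhPp × hhpp — consider each gene separately:
face color: Hh × hh → 2 Hh, 2 hh → 2 H_ : 2 hh (out of 4)
horn presence: Pp × pp → 2 Pp, 2 pp → 2 P_ : 2 pp (out of 4)
Looking for: solid (hh) and horned (pp)
P(solid) = 2/4, P(horned) = 2/4
P(both) = 2/4 × 2/4 = 4/16 = 1/4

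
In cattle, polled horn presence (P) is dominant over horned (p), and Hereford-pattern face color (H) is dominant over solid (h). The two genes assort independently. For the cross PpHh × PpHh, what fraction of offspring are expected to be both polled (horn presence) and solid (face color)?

Dihybrid cross PpHh × PpHh — consider each gene separately:
horn presence: Pp × Pp → 1 PP, 2 Pp, 1 pp → 3 P_ : 1 pp (out of 4)
face color: Hh × Hh → 1 HH, 2 Hh, 1 hh → 3 H_ : 1 hh (out of 4)
Looking for: polled (P_) and solid (hh)
P(polled) = 3/4, P(solid) = 1/4
P(both) = 3/4 × 1/4 = 3/16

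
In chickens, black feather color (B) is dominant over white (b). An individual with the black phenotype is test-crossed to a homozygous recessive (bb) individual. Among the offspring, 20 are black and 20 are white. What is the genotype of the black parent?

Test cross: ? × bb
Offspring: 20 black, 20 white — approximately 1:1.
A 1:1 ratio in a test cross indicates the unknown parent is heterozygous (Bb).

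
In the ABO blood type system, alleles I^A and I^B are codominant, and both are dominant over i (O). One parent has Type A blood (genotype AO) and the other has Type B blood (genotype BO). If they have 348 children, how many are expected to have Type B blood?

Cross: AO × BO
Possible offspring genotypes: 1 AB, 1 AO, 1 BO, 1 OO
Blood type counts: 1 Type AB, 1 Type A, 1 Type B, 1 Type O
Probability of Type B: 1/4
Expected count = 1/4 × 348 = 87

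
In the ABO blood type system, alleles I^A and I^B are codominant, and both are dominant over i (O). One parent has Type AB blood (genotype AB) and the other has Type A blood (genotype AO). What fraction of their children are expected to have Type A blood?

Cross: AB × AO
Possible offspring genotypes: 1 AA, 1 AO, 1 AB, 1 BO
Blood type counts: 2 Type A, 1 Type AB, 1 Type B
Probability of Type A: 2/4 = 1/2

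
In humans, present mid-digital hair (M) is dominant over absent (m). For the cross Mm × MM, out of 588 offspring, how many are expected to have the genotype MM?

Punnett square for Mm × MM:
Offspring genotypes: 2 MM, 2 Mm
Total offspring: 4
Count with target: 2
Probability: 2/4 = 1/2
Expected count = 1/2 × 588 = 294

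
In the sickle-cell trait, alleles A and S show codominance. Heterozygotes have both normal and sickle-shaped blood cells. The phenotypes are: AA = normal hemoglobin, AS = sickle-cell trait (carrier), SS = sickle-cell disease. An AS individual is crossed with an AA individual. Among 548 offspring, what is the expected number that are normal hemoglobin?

Punnett square for AS × AA:
Offspring genotypes: 2 AA, 2 AS
Phenotype counts: 2 normal hemoglobin, 2 sickle-cell trait (carrier)
normal hemoglobin: 2 out of 4 → fraction 1/2
Expected count = 1/2 × 548 = 274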